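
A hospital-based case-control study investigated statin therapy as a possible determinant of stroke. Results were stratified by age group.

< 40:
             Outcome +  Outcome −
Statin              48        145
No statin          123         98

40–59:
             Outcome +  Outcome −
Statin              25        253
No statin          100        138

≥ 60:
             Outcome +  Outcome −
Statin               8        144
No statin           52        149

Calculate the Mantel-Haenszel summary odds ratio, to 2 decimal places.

OR_MH = Σ(aᵢdᵢ/nᵢ) / Σ(bᵢcᵢ/nᵢ), where nᵢ is the stratum total.
Stratum 1 (< 40): n = 414; a·d/n = 48·98/414 = 11.3623; b·c/n = 145·123/414 = 43.0797
Stratum 2 (40–59): n = 516; a·d/n = 25·138/516 = 6.6860; b·c/n = 253·100/516 = 49.0310
Stratum 3 (≥ 60): n = 353; a·d/n = 8·149/353 = 3.3768; b·c/n = 144·52/353 = 21.2125
OR_MH = (11.3623 + 6.6860 + 3.3768) / (43.0797 + 49.0310 + 21.2125) = 21.4251 / 113.3232 = 0.18906

0.19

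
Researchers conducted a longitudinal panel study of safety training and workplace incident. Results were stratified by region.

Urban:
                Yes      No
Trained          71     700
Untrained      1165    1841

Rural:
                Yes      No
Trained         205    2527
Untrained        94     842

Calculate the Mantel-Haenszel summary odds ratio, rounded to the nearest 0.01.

0.29

OR_MH = Σ(aᵢdᵢ/nᵢ) / Σ(bᵢcᵢ/nᵢ), where nᵢ is the stratum total.
Stratum 1 (Urban): n = 3777; a·d/n = 71·1841/3777 = 34.6071; b·c/n = 700·1165/3777 = 215.9121
Stratum 2 (Rural): n = 3668; a·d/n = 205·842/3668 = 47.0583; b·c/n = 2527·94/3668 = 64.7595
OR_MH = (34.6071 + 47.0583) / (215.9121 + 64.7595) = 81.6654 / 280.6716 = 0.29096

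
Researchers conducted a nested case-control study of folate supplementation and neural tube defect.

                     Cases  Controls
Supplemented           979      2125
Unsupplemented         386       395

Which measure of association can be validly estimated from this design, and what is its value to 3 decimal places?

Cells: a = 979, b = 2125, c = 386, d = 395.
This is a nested case-control study: participants were sampled on outcome status, so risks in the source population cannot be estimated directly — relative risk is not valid here. The odds ratio is the appropriate measure.
OR = (a·d)/(b·c) = (979 × 395) / (2125 × 386) = 386705 / 820250 = 0.47145

0.471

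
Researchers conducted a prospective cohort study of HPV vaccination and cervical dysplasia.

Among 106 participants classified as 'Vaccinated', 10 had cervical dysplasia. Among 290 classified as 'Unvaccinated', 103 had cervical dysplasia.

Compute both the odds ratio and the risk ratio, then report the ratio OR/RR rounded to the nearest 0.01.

From the description: a = 10, b = 96, c = 103, d = 187.
OR = (10·187)/(96·103) = 1870/9888 = 0.18912
Risk in exposed = 10/106 = 0.09434; risk in unexposed = 103/290 = 0.35517; RR = 0.26562
OR/RR = 0.18912 / 0.26562 = 0.71200
The outcome is not rare, so the OR lies further from 1 than the RR.

0.71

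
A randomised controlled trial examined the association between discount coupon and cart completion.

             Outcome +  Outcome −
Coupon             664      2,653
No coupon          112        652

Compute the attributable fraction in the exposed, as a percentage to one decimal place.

26.8

Cells: a = 664, b = 2653, c = 112, d = 652.
Risk in exposed = 664/3317 = 0.20018; risk in unexposed = 112/764 = 0.14660.
RR = 0.20018/0.14660 = 1.36552
AR% = (RR − 1)/RR × 100 = (1.36552 − 1)/1.36552 × 100 = 26.7678%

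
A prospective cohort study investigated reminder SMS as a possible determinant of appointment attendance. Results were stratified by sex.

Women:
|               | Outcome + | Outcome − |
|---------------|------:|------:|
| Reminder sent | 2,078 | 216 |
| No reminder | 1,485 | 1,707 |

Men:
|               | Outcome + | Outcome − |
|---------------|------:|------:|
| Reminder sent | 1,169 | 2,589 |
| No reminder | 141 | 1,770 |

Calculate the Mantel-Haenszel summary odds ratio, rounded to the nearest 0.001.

8.233

OR_MH = Σ(aᵢdᵢ/nᵢ) / Σ(bᵢcᵢ/nᵢ), where nᵢ is the stratum total.
Stratum 1 (Women): n = 5486; a·d/n = 2078·1707/5486 = 646.5815; b·c/n = 216·1485/5486 = 58.4688
Stratum 2 (Men): n = 5669; a·d/n = 1169·1770/5669 = 364.9903; b·c/n = 2589·141/5669 = 64.3939
OR_MH = (646.5815 + 364.9903) / (58.4688 + 64.3939) = 1011.5718 / 122.8627 = 8.23335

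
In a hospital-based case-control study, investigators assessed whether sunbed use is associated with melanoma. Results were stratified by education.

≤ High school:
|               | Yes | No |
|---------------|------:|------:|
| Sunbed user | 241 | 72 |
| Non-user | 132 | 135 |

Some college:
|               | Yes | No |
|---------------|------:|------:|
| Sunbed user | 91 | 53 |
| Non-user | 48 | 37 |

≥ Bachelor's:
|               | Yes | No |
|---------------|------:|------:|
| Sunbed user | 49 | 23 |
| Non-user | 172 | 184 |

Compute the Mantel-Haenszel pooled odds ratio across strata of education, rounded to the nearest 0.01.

OR_MH = Σ(aᵢdᵢ/nᵢ) / Σ(bᵢcᵢ/nᵢ), where nᵢ is the stratum total.
Stratum 1 (≤ High school): n = 580; a·d/n = 241·135/580 = 56.0948; b·c/n = 72·132/580 = 16.3862
Stratum 2 (Some college): n = 229; a·d/n = 91·37/229 = 14.7031; b·c/n = 53·48/229 = 11.1092
Stratum 3 (≥ Bachelor's): n = 428; a·d/n = 49·184/428 = 21.0654; b·c/n = 23·172/428 = 9.2430
OR_MH = (56.0948 + 14.7031 + 21.0654) / (16.3862 + 11.1092 + 9.2430) = 91.8633 / 36.7384 = 2.50047

2.50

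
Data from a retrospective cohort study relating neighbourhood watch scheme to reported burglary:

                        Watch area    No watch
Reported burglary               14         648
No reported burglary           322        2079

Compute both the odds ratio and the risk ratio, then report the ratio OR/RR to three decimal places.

Reading the table with exposure as columns: a = 14 (Watch area, case), b = 322 (Watch area, non-case), c = 648 (No watch, case), d = 2079.
OR = (14·2079)/(322·648) = 29106/208656 = 0.13949
Risk in exposed = 14/336 = 0.04167; risk in unexposed = 648/2727 = 0.23762; RR = 0.17535
OR/RR = 0.13949 / 0.17535 = 0.79552
The outcome is not rare, so the OR lies further from 1 than the RR.

0.796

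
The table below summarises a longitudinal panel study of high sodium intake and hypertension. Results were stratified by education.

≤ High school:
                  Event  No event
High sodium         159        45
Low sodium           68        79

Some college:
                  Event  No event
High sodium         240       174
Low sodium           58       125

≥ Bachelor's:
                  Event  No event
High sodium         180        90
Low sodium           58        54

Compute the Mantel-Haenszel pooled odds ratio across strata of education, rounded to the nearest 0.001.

OR_MH = Σ(aᵢdᵢ/nᵢ) / Σ(bᵢcᵢ/nᵢ), where nᵢ is the stratum total.
Stratum 1 (≤ High school): n = 351; a·d/n = 159·79/351 = 35.7863; b·c/n = 45·68/351 = 8.7179
Stratum 2 (Some college): n = 597; a·d/n = 240·125/597 = 50.2513; b·c/n = 174·58/597 = 16.9045
Stratum 3 (≥ Bachelor's): n = 382; a·d/n = 180·54/382 = 25.4450; b·c/n = 90·58/382 = 13.6649
OR_MH = (35.7863 + 50.2513 + 25.4450) / (8.7179 + 16.9045 + 13.6649) = 111.4826 / 39.2874 = 2.83762

2.838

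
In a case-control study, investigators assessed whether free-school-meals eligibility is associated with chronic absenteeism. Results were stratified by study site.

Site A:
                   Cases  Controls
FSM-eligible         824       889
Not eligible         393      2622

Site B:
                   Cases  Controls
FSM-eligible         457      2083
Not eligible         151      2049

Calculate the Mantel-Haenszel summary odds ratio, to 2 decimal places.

4.67

OR_MH = Σ(aᵢdᵢ/nᵢ) / Σ(bᵢcᵢ/nᵢ), where nᵢ is the stratum total.
Stratum 1 (Site A): n = 4728; a·d/n = 824·2622/4728 = 456.9645; b·c/n = 889·393/4728 = 73.8953
Stratum 2 (Site B): n = 4740; a·d/n = 457·2049/4740 = 197.5513; b·c/n = 2083·151/4740 = 66.3572
OR_MH = (456.9645 + 197.5513) / (73.8953 + 66.3572) = 654.5157 / 140.2525 = 4.66670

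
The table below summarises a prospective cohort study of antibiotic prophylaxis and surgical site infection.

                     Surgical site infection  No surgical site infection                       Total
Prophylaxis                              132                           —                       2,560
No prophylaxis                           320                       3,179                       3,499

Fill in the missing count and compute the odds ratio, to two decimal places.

0.54

The missing cell is in the exposed row: 2560 − 132 = 2428.
So a = 132, b = 2428, c = 320, d = 3179.
OR = (a·d)/(b·c) = (132 × 3179) / (2428 × 320) = 419628 / 776960 = 0.54009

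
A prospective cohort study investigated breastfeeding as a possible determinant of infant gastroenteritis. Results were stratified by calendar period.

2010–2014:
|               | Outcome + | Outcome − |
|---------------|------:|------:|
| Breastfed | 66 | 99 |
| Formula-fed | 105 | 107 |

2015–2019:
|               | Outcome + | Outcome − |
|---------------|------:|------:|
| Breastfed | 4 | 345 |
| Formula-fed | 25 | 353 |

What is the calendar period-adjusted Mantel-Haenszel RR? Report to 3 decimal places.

RR_MH = Σ(aᵢ·n₀ᵢ/nᵢ) / Σ(cᵢ·n₁ᵢ/nᵢ), with n₁ᵢ = aᵢ+bᵢ (exposed), n₀ᵢ = cᵢ+dᵢ (unexposed), nᵢ = n₁ᵢ+n₀ᵢ.
Stratum 1 (2010–2014): n₁ = 165, n₀ = 212, n = 377; a·n₀/n = 66·212/377 = 37.1141; c·n₁/n = 105·165/377 = 45.9549
Stratum 2 (2015–2019): n₁ = 349, n₀ = 378, n = 727; a·n₀/n = 4·378/727 = 2.0798; c·n₁/n = 25·349/727 = 12.0014
RR_MH = (37.1141 + 2.0798) / (45.9549 + 12.0014) = 39.1938 / 57.9563 = 0.67627

0.676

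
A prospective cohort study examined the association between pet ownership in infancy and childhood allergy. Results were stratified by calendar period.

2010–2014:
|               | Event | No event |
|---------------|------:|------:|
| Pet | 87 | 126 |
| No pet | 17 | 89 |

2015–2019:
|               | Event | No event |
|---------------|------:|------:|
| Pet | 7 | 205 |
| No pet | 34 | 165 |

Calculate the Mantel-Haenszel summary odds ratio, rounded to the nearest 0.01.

1.14

OR_MH = Σ(aᵢdᵢ/nᵢ) / Σ(bᵢcᵢ/nᵢ), where nᵢ is the stratum total.
Stratum 1 (2010–2014): n = 319; a·d/n = 87·89/319 = 24.2727; b·c/n = 126·17/319 = 6.7147
Stratum 2 (2015–2019): n = 411; a·d/n = 7·165/411 = 2.8102; b·c/n = 205·34/411 = 16.9586
OR_MH = (24.2727 + 2.8102) / (6.7147 + 16.9586) = 27.0829 / 23.6734 = 1.14403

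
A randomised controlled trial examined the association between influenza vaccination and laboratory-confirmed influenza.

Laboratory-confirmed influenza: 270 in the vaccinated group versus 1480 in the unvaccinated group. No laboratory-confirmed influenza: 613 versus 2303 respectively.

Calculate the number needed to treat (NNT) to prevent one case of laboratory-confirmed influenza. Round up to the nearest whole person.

12

Risk in treated group = 270/883 = 0.30578; risk in control = 1480/3783 = 0.39122.
Absolute risk reduction = 0.39122 − 0.30578 = 0.08545
NNT = 1 / ARR = 1 / 0.08545 = 11.703 → round up → 12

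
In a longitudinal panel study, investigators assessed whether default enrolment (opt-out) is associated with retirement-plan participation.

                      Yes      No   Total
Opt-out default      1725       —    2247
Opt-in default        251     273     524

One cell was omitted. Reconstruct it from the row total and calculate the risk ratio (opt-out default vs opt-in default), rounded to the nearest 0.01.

The missing cell is in the exposed row: 2247 − 1725 = 522.
So a = 1725, b = 522, c = 251, d = 273.
RR = [a/(a+b)] / [c/(c+d)] = (1725/2247) / (251/524) = 0.76769/0.47901 = 1.60267

1.60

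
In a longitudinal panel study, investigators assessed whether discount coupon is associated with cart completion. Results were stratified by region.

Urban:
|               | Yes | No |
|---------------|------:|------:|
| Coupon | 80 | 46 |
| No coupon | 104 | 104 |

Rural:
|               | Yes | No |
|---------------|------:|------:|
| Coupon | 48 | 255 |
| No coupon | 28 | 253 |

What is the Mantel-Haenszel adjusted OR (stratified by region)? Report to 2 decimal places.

1.72

OR_MH = Σ(aᵢdᵢ/nᵢ) / Σ(bᵢcᵢ/nᵢ), where nᵢ is the stratum total.
Stratum 1 (Urban): n = 334; a·d/n = 80·104/334 = 24.9102; b·c/n = 46·104/334 = 14.3234
Stratum 2 (Rural): n = 584; a·d/n = 48·253/584 = 20.7945; b·c/n = 255·28/584 = 12.2260
OR_MH = (24.9102 + 20.7945) / (14.3234 + 12.2260) = 45.7047 / 26.5494 = 1.72150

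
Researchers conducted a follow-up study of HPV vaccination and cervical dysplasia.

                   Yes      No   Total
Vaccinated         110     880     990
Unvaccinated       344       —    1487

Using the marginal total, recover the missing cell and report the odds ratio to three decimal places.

0.415

The missing cell is in the unexposed row: 1487 − 344 = 1143.
So a = 110, b = 880, c = 344, d = 1143.
OR = (a·d)/(b·c) = (110 × 1143) / (880 × 344) = 125730 / 302720 = 0.41533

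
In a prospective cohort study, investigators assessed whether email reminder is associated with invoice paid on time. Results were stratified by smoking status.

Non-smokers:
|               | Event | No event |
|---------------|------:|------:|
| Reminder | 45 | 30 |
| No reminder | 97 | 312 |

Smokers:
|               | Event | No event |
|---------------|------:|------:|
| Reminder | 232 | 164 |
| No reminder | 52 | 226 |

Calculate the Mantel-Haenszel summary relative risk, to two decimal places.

RR_MH = Σ(aᵢ·n₀ᵢ/nᵢ) / Σ(cᵢ·n₁ᵢ/nᵢ), with n₁ᵢ = aᵢ+bᵢ (exposed), n₀ᵢ = cᵢ+dᵢ (unexposed), nᵢ = n₁ᵢ+n₀ᵢ.
Stratum 1 (Non-smokers): n₁ = 75, n₀ = 409, n = 484; a·n₀/n = 45·409/484 = 38.0269; c·n₁/n = 97·75/484 = 15.0310
Stratum 2 (Smokers): n₁ = 396, n₀ = 278, n = 674; a·n₀/n = 232·278/674 = 95.6914; c·n₁/n = 52·396/674 = 30.5519
RR_MH = (38.0269 + 95.6914) / (15.0310 + 30.5519) = 133.7183 / 45.5829 = 2.93352

2.93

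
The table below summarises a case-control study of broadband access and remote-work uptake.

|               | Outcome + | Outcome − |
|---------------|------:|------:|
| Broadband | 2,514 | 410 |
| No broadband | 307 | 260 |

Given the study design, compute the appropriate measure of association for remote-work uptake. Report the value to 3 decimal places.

5.193

Cells: a = 2514, b = 410, c = 307, d = 260.
This is a case-control study: participants were sampled on outcome status, so risks in the source population cannot be estimated directly — relative risk is not valid here. The odds ratio is the appropriate measure.
OR = (a·d)/(b·c) = (2514 × 260) / (410 × 307) = 653640 / 125870 = 5.19298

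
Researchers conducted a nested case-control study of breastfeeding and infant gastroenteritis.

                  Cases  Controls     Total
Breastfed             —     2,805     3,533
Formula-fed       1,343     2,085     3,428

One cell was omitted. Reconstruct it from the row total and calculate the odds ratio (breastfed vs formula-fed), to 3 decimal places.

0.403

The missing cell is in the exposed row: 3533 − 2805 = 728.
So a = 728, b = 2805, c = 1343, d = 2085.
OR = (a·d)/(b·c) = (728 × 2085) / (2805 × 1343) = 1517880 / 3767115 = 0.40293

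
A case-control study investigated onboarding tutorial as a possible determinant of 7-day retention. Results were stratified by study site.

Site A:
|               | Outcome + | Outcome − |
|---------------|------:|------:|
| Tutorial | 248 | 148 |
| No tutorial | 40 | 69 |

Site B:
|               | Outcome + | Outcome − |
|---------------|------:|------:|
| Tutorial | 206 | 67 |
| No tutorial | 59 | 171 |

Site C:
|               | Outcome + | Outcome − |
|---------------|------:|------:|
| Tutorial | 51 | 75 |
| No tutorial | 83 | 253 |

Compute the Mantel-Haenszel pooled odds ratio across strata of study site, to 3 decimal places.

OR_MH = Σ(aᵢdᵢ/nᵢ) / Σ(bᵢcᵢ/nᵢ), where nᵢ is the stratum total.
Stratum 1 (Site A): n = 505; a·d/n = 248·69/505 = 33.8851; b·c/n = 148·40/505 = 11.7228
Stratum 2 (Site B): n = 503; a·d/n = 206·171/503 = 70.0318; b·c/n = 67·59/503 = 7.8588
Stratum 3 (Site C): n = 462; a·d/n = 51·253/462 = 27.9286; b·c/n = 75·83/462 = 13.4740
OR_MH = (33.8851 + 70.0318 + 27.9286) / (11.7228 + 7.8588 + 13.4740) = 131.8455 / 33.0556 = 3.98859

3.989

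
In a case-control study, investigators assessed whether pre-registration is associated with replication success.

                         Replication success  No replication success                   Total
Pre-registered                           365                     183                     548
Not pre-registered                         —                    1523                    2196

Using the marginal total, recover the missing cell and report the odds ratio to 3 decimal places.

The missing cell is in the unexposed row: 2196 − 1523 = 673.
So a = 365, b = 183, c = 673, d = 1523.
OR = (a·d)/(b·c) = (365 × 1523) / (183 × 673) = 555895 / 123159 = 4.51364

4.514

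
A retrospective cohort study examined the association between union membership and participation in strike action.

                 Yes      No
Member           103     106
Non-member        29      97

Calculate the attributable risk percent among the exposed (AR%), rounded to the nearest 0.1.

Cells: a = 103, b = 106, c = 29, d = 97.
Risk in exposed = 103/209 = 0.49282; risk in unexposed = 29/126 = 0.23016.
RR = 0.49282/0.23016 = 2.14123
AR% = (RR − 1)/RR × 100 = (2.14123 − 1)/2.14123 × 100 = 53.2979%

53.3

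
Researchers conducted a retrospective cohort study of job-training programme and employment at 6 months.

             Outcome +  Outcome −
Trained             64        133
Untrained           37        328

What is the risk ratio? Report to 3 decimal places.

Cells: a = 64, b = 133, c = 37, d = 328.
Risk in exposed = 64/197 = 0.32487; risk in unexposed = 37/365 = 0.10137.
RR = 0.32487 / 0.10137 = 3.20483
The risk among the exposed is 3.20 times that among the unexposed.

3.205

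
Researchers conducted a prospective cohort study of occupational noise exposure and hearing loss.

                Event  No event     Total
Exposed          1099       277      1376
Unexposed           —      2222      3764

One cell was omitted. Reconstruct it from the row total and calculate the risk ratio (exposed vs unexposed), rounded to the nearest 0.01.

1.95

The missing cell is in the unexposed row: 3764 − 2222 = 1542.
So a = 1099, b = 277, c = 1542, d = 2222.
RR = [a/(a+b)] / [c/(c+d)] = (1099/1376) / (1542/3764) = 0.79869/0.40967 = 1.94960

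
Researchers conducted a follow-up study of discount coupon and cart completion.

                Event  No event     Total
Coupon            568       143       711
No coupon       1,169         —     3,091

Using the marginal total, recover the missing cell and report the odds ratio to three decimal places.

6.531

The missing cell is in the unexposed row: 3091 − 1169 = 1922.
So a = 568, b = 143, c = 1169, d = 1922.
OR = (a·d)/(b·c) = (568 × 1922) / (143 × 1169) = 1091696 / 167167 = 6.53057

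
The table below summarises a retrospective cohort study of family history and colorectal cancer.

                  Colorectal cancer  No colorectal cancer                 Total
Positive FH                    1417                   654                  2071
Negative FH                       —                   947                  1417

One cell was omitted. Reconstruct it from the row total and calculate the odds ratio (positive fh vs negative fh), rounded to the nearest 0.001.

4.366

The missing cell is in the unexposed row: 1417 − 947 = 470.
So a = 1417, b = 654, c = 470, d = 947.
OR = (a·d)/(b·c) = (1417 × 947) / (654 × 470) = 1341899 / 307380 = 4.36560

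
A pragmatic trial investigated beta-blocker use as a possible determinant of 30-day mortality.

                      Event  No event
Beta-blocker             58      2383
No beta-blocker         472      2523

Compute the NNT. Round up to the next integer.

Risk in treated group = 58/2441 = 0.02376; risk in control = 472/2995 = 0.15760.
Absolute risk reduction = 0.15760 − 0.02376 = 0.13384
NNT = 1 / ARR = 1 / 0.13384 = 7.472 → round up → 8

8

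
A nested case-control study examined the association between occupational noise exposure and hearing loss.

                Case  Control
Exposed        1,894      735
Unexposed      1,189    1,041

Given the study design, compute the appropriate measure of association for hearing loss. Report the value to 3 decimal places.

2.256

Cells: a = 1894, b = 735, c = 1189, d = 1041.
This is a nested case-control study: participants were sampled on outcome status, so risks in the source population cannot be estimated directly — relative risk is not valid here. The odds ratio is the appropriate measure.
OR = (a·d)/(b·c) = (1894 × 1041) / (735 × 1189) = 1971654 / 873915 = 2.25612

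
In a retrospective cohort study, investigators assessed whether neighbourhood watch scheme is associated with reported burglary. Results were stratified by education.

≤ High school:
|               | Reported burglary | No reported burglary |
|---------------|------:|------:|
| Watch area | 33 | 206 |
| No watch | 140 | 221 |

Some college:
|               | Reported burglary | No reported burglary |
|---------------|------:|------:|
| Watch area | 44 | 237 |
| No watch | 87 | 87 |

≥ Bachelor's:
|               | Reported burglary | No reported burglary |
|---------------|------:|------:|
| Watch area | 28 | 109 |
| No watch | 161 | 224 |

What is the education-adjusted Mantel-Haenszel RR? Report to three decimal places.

0.378

RR_MH = Σ(aᵢ·n₀ᵢ/nᵢ) / Σ(cᵢ·n₁ᵢ/nᵢ), with n₁ᵢ = aᵢ+bᵢ (exposed), n₀ᵢ = cᵢ+dᵢ (unexposed), nᵢ = n₁ᵢ+n₀ᵢ.
Stratum 1 (≤ High school): n₁ = 239, n₀ = 361, n = 600; a·n₀/n = 33·361/600 = 19.8550; c·n₁/n = 140·239/600 = 55.7667
Stratum 2 (Some college): n₁ = 281, n₀ = 174, n = 455; a·n₀/n = 44·174/455 = 16.8264; c·n₁/n = 87·281/455 = 53.7297
Stratum 3 (≥ Bachelor's): n₁ = 137, n₀ = 385, n = 522; a·n₀/n = 28·385/522 = 20.6513; c·n₁/n = 161·137/522 = 42.2548
RR_MH = (19.8550 + 16.8264 + 20.6513) / (55.7667 + 53.7297 + 42.2548) = 57.3327 / 151.7511 = 0.37781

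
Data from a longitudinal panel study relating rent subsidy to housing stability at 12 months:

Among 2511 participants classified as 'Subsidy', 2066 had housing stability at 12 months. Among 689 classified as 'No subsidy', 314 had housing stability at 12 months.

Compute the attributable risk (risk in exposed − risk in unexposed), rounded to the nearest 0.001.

0.367

From the description: a = 2066, b = 445, c = 314, d = 375.
Risk in exposed = 2066/2511 = 0.822780; risk in unexposed = 314/689 = 0.455733.
Risk difference = 0.822780 − 0.455733 = 0.367047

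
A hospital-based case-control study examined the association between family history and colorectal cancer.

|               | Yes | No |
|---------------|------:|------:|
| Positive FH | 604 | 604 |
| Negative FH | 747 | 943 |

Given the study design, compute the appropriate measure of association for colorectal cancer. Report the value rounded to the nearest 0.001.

1.262

Cells: a = 604, b = 604, c = 747, d = 943.
This is a hospital-based case-control study: participants were sampled on outcome status, so risks in the source population cannot be estimated directly — relative risk is not valid here. The odds ratio is the appropriate measure.
OR = (a·d)/(b·c) = (604 × 943) / (604 × 747) = 569572 / 451188 = 1.26238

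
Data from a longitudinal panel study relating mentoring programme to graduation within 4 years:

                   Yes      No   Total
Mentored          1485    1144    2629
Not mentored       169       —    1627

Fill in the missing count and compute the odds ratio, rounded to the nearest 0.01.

11.20

The missing cell is in the unexposed row: 1627 − 169 = 1458.
So a = 1485, b = 1144, c = 169, d = 1458.
OR = (a·d)/(b·c) = (1485 × 1458) / (1144 × 169) = 2165130 / 193336 = 11.19879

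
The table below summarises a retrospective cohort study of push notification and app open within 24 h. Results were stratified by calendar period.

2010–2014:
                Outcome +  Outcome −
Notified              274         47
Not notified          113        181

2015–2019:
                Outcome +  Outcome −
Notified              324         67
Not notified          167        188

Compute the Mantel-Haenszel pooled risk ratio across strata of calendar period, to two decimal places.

RR_MH = Σ(aᵢ·n₀ᵢ/nᵢ) / Σ(cᵢ·n₁ᵢ/nᵢ), with n₁ᵢ = aᵢ+bᵢ (exposed), n₀ᵢ = cᵢ+dᵢ (unexposed), nᵢ = n₁ᵢ+n₀ᵢ.
Stratum 1 (2010–2014): n₁ = 321, n₀ = 294, n = 615; a·n₀/n = 274·294/615 = 130.9854; c·n₁/n = 113·321/615 = 58.9805
Stratum 2 (2015–2019): n₁ = 391, n₀ = 355, n = 746; a·n₀/n = 324·355/746 = 154.1823; c·n₁/n = 167·391/746 = 87.5295
RR_MH = (130.9854 + 154.1823) / (58.9805 + 87.5295) = 285.1677 / 146.5100 = 1.94640

1.95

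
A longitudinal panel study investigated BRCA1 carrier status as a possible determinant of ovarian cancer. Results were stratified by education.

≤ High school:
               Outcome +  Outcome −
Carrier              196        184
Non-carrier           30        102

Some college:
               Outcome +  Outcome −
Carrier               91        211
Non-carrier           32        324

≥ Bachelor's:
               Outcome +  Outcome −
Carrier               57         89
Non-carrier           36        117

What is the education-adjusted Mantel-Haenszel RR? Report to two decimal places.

RR_MH = Σ(aᵢ·n₀ᵢ/nᵢ) / Σ(cᵢ·n₁ᵢ/nᵢ), with n₁ᵢ = aᵢ+bᵢ (exposed), n₀ᵢ = cᵢ+dᵢ (unexposed), nᵢ = n₁ᵢ+n₀ᵢ.
Stratum 1 (≤ High school): n₁ = 380, n₀ = 132, n = 512; a·n₀/n = 196·132/512 = 50.5312; c·n₁/n = 30·380/512 = 22.2656
Stratum 2 (Some college): n₁ = 302, n₀ = 356, n = 658; a·n₀/n = 91·356/658 = 49.2340; c·n₁/n = 32·302/658 = 14.6869
Stratum 3 (≥ Bachelor's): n₁ = 146, n₀ = 153, n = 299; a·n₀/n = 57·153/299 = 29.1672; c·n₁/n = 36·146/299 = 17.5786
RR_MH = (50.5312 + 49.2340 + 29.1672) / (22.2656 + 14.6869 + 17.5786) = 128.9325 / 54.5312 = 2.36438

2.36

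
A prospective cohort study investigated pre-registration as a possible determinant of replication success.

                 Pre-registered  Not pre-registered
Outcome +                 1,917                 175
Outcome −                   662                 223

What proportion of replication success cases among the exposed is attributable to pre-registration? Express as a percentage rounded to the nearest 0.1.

Reading the table with exposure as columns: a = 1917 (Pre-registered, case), b = 662 (Pre-registered, non-case), c = 175 (Not pre-registered, case), d = 223.
Risk in exposed = 1917/2579 = 0.74331; risk in unexposed = 175/398 = 0.43970.
RR = 0.74331/0.43970 = 1.69050
AR% = (RR − 1)/RR × 100 = (1.69050 − 1)/1.69050 × 100 = 40.8460%

40.8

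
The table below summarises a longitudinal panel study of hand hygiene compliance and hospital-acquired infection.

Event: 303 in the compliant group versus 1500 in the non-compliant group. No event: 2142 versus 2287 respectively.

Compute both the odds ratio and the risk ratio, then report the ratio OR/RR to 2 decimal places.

0.69

From the description: a = 303, b = 2142, c = 1500, d = 2287.
OR = (303·2287)/(2142·1500) = 692961/3213000 = 0.21567
Risk in exposed = 303/2445 = 0.12393; risk in unexposed = 1500/3787 = 0.39609; RR = 0.31287
OR/RR = 0.21567 / 0.31287 = 0.68933
The outcome is not rare, so the OR lies further from 1 than the RR.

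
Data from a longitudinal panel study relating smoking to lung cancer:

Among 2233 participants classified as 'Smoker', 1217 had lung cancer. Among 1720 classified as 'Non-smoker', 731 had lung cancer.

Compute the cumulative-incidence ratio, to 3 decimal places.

From the description: a = 1217, b = 1016, c = 731, d = 989.
Risk in exposed = 1217/2233 = 0.54501; risk in unexposed = 731/1720 = 0.42500.
RR = 0.54501 / 0.42500 = 1.28237
The risk among the exposed is 1.28 times that among the unexposed.

1.282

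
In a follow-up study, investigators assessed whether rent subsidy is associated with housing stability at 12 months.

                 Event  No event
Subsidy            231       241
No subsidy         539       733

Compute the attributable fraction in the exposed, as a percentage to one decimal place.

13.4

Cells: a = 231, b = 241, c = 539, d = 733.
Risk in exposed = 231/472 = 0.48941; risk in unexposed = 539/1272 = 0.42374.
RR = 0.48941/0.42374 = 1.15496
AR% = (RR − 1)/RR × 100 = (1.15496 − 1)/1.15496 × 100 = 13.4172%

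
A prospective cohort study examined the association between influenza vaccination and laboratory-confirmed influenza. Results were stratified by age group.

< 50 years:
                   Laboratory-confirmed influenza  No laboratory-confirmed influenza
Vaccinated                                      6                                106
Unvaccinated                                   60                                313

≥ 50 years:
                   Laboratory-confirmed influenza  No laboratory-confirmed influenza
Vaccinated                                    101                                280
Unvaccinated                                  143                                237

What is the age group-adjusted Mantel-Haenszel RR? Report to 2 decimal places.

RR_MH = Σ(aᵢ·n₀ᵢ/nᵢ) / Σ(cᵢ·n₁ᵢ/nᵢ), with n₁ᵢ = aᵢ+bᵢ (exposed), n₀ᵢ = cᵢ+dᵢ (unexposed), nᵢ = n₁ᵢ+n₀ᵢ.
Stratum 1 (< 50 years): n₁ = 112, n₀ = 373, n = 485; a·n₀/n = 6·373/485 = 4.6144; c·n₁/n = 60·112/485 = 13.8557
Stratum 2 (≥ 50 years): n₁ = 381, n₀ = 380, n = 761; a·n₀/n = 101·380/761 = 50.4336; c·n₁/n = 143·381/761 = 71.5940
RR_MH = (4.6144 + 50.4336) / (13.8557 + 71.5940) = 55.0481 / 85.4496 = 0.64422

0.64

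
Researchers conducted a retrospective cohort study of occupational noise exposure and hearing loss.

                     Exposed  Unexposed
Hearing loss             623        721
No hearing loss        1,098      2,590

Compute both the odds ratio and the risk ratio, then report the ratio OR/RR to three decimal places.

Reading the table with exposure as columns: a = 623 (Exposed, case), b = 1098 (Exposed, non-case), c = 721 (Unexposed, case), d = 2590.
OR = (623·2590)/(1098·721) = 1613570/791658 = 2.03822
Risk in exposed = 623/1721 = 0.36200; risk in unexposed = 721/3311 = 0.21776; RR = 1.66238
OR/RR = 2.03822 / 1.66238 = 1.22608
The outcome is not rare, so the OR lies further from 1 than the RR.

1.226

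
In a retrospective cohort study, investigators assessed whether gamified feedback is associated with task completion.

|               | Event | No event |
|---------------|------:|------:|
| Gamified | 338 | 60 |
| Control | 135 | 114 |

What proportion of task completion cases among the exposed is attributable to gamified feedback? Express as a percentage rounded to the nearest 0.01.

Cells: a = 338, b = 60, c = 135, d = 114.
Risk in exposed = 338/398 = 0.84925; risk in unexposed = 135/249 = 0.54217.
RR = 0.84925/0.54217 = 1.56639
AR% = (RR − 1)/RR × 100 = (1.56639 − 1)/1.56639 × 100 = 36.1588%

36.16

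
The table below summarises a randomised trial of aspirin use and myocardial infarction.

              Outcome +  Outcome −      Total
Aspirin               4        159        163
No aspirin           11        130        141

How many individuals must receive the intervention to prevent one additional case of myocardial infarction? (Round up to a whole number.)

19

Risk in treated group = 4/163 = 0.02454; risk in control = 11/141 = 0.07801.
Absolute risk reduction = 0.07801 − 0.02454 = 0.05347
NNT = 1 / ARR = 1 / 0.05347 = 18.701 → round up → 19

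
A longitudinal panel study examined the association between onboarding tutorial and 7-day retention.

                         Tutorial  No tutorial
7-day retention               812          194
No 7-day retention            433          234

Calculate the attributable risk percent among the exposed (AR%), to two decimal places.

30.50

Reading the table with exposure as columns: a = 812 (Tutorial, case), b = 433 (Tutorial, non-case), c = 194 (No tutorial, case), d = 234.
Risk in exposed = 812/1245 = 0.65221; risk in unexposed = 194/428 = 0.45327.
RR = 0.65221/0.45327 = 1.43889
AR% = (RR − 1)/RR × 100 = (1.43889 − 1)/1.43889 × 100 = 30.5022%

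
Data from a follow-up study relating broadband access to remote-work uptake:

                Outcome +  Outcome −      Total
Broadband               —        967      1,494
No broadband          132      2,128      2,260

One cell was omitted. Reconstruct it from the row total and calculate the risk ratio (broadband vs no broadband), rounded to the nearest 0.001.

The missing cell is in the exposed row: 1494 − 967 = 527.
So a = 527, b = 967, c = 132, d = 2128.
RR = [a/(a+b)] / [c/(c+d)] = (527/1494) / (132/2260) = 0.35274/0.05841 = 6.03941

6.039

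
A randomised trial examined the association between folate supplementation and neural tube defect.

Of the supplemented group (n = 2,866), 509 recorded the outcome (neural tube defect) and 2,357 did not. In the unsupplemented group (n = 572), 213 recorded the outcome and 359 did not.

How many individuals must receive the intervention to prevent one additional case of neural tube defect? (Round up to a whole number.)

Risk in treated group = 509/2866 = 0.17760; risk in control = 213/572 = 0.37238.
Absolute risk reduction = 0.37238 − 0.17760 = 0.19478
NNT = 1 / ARR = 1 / 0.19478 = 5.134 → round up → 6

6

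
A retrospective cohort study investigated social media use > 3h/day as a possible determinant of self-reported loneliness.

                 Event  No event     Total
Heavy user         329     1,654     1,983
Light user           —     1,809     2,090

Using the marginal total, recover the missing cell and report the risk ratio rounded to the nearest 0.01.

1.23

The missing cell is in the unexposed row: 2090 − 1809 = 281.
So a = 329, b = 1654, c = 281, d = 1809.
RR = [a/(a+b)] / [c/(c+d)] = (329/1983) / (281/2090) = 0.16591/0.13445 = 1.23399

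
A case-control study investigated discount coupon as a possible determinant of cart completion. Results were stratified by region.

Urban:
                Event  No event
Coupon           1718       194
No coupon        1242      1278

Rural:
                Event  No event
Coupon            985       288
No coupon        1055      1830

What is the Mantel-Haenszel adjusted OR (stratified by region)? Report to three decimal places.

OR_MH = Σ(aᵢdᵢ/nᵢ) / Σ(bᵢcᵢ/nᵢ), where nᵢ is the stratum total.
Stratum 1 (Urban): n = 4432; a·d/n = 1718·1278/4432 = 495.3980; b·c/n = 194·1242/4432 = 54.3655
Stratum 2 (Rural): n = 4158; a·d/n = 985·1830/4158 = 433.5137; b·c/n = 288·1055/4158 = 73.0736
OR_MH = (495.3980 + 433.5137) / (54.3655 + 73.0736) = 928.9117 / 127.4391 = 7.28906

7.289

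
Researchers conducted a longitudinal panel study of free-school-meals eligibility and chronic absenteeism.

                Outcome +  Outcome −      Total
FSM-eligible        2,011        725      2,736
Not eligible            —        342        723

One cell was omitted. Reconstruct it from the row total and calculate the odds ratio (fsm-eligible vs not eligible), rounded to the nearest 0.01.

The missing cell is in the unexposed row: 723 − 342 = 381.
So a = 2011, b = 725, c = 381, d = 342.
OR = (a·d)/(b·c) = (2011 × 342) / (725 × 381) = 687762 / 276225 = 2.48986

2.49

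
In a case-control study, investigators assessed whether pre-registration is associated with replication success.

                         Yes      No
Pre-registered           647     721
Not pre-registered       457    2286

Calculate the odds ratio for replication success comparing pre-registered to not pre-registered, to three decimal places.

4.489

Cells: a = 647, b = 721, c = 457, d = 2286.
OR = (a·d)/(b·c) = (647 × 2286) / (721 × 457) = 1479042 / 329497 = 4.48879
The odds of replication success are about 4.49 times as high in the pre-registered group.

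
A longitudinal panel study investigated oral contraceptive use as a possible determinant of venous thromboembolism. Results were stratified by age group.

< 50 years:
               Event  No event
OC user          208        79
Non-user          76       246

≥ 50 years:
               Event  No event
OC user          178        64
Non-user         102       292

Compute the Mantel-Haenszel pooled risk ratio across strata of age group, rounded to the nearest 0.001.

RR_MH = Σ(aᵢ·n₀ᵢ/nᵢ) / Σ(cᵢ·n₁ᵢ/nᵢ), with n₁ᵢ = aᵢ+bᵢ (exposed), n₀ᵢ = cᵢ+dᵢ (unexposed), nᵢ = n₁ᵢ+n₀ᵢ.
Stratum 1 (< 50 years): n₁ = 287, n₀ = 322, n = 609; a·n₀/n = 208·322/609 = 109.9770; c·n₁/n = 76·287/609 = 35.8161
Stratum 2 (≥ 50 years): n₁ = 242, n₀ = 394, n = 636; a·n₀/n = 178·394/636 = 110.2704; c·n₁/n = 102·242/636 = 38.8113
RR_MH = (109.9770 + 110.2704) / (35.8161 + 38.8113) = 220.2475 / 74.6274 = 2.95129

2.951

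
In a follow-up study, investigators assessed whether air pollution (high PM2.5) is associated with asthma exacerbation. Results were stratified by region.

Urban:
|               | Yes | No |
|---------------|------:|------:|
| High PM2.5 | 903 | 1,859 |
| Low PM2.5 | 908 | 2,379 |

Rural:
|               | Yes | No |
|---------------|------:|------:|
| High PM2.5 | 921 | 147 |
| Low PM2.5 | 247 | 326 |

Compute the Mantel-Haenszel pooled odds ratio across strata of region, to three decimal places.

OR_MH = Σ(aᵢdᵢ/nᵢ) / Σ(bᵢcᵢ/nᵢ), where nᵢ is the stratum total.
Stratum 1 (Urban): n = 6049; a·d/n = 903·2379/6049 = 355.1392; b·c/n = 1859·908/6049 = 279.0498
Stratum 2 (Rural): n = 1641; a·d/n = 921·326/1641 = 182.9653; b·c/n = 147·247/1641 = 22.1261
OR_MH = (355.1392 + 182.9653) / (279.0498 + 22.1261) = 538.1045 / 301.1759 = 1.78668

1.787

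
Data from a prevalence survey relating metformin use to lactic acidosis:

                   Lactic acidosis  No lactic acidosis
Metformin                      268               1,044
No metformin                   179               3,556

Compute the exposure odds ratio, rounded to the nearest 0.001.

5.100

Cells: a = 268, b = 1044, c = 179, d = 3556.
OR = (a·d)/(b·c) = (268 × 3556) / (1044 × 179) = 953008 / 186876 = 5.09968
The odds of lactic acidosis are about 5.10 times as high in the metformin group.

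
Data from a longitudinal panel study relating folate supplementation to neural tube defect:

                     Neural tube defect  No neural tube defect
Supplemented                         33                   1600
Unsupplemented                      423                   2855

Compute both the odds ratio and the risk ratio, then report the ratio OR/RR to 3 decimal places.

Cells: a = 33, b = 1600, c = 423, d = 2855.
OR = (33·2855)/(1600·423) = 94215/676800 = 0.13921
Risk in exposed = 33/1633 = 0.02021; risk in unexposed = 423/3278 = 0.12904; RR = 0.15660
OR/RR = 0.13921 / 0.15660 = 0.88892
The outcome is not rare, so the OR lies further from 1 than the RR.

0.889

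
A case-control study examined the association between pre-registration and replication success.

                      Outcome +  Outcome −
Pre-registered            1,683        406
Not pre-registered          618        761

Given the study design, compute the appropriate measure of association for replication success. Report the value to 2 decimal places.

Cells: a = 1683, b = 406, c = 618, d = 761.
This is a case-control study: participants were sampled on outcome status, so risks in the source population cannot be estimated directly — relative risk is not valid here. The odds ratio is the appropriate measure.
OR = (a·d)/(b·c) = (1683 × 761) / (406 × 618) = 1280763 / 250908 = 5.10451

5.10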